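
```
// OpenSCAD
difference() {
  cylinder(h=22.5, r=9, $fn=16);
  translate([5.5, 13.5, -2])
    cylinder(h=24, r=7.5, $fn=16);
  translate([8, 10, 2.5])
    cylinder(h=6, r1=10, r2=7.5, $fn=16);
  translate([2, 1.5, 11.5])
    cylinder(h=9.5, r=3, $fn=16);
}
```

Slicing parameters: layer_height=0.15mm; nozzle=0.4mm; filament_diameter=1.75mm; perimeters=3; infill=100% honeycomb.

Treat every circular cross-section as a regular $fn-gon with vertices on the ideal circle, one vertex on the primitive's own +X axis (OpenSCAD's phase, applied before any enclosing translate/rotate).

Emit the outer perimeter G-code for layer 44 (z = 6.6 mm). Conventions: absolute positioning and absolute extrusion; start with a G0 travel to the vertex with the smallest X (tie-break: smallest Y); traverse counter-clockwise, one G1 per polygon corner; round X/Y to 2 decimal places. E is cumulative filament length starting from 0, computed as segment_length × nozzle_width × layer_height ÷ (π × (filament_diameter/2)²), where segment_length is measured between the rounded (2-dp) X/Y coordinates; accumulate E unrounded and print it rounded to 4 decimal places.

G0 X-9.00 Y0.00 Z6.60
G1 X-8.31 Y-3.44 E0.0875
G1 X-6.36 Y-6.36 E0.1751
G1 X-3.44 Y-8.31 E0.2627
G1 X0.00 Y-9.00 E0.3502
G1 X3.44 Y-8.31 E0.4377
G1 X6.36 Y-6.36 E0.5253
G1 X8.31 Y-3.44 E0.6129
G1 X9.00 Y0.00 E0.7004
G1 X8.64 Y1.83 E0.7470
G1 X8.00 Y1.71 E0.7632
G1 X4.83 Y2.34 E0.8438
G1 X2.14 Y4.14 E0.9246
G1 X0.34 Y6.83 E1.0053
G1 X0.01 Y8.47 E1.0470
G1 X-0.30 Y8.94 E1.0611
G1 X-3.44 Y8.31 E1.1410
G1 X-6.36 Y6.36 E1.2286
G1 X-8.31 Y3.44 E1.3161
G1 X-9.00 Y0.00 E1.4037

At z = 6.6 mm: the r=9 cylinder gives a regular 16-gon of circumradius 9 (constant along its height); the r=7.5 cylinder at (5.5, 13.5) contributes a regular 16-gon of circumradius 7.5; the cone at (8, 10) (r1=10→r2=7.5) has section circumradius 8.292 here — a regular 16-gon; the cylinder at (2, 1.5) is absent (z outside [11.5, 21]); Taking the first minus the rest: starting from the r=9 cylinder, the r=7.5 cylinder at (5.5, 13.5) partially overlaps it — only the 8.43 mm² overlap (of its 172.21 mm²) is removed, clipping the outline; the cone at (8, 10) partially overlaps it — only the 24.59 mm² overlap (of its 210.48 mm²) is removed, clipping the outline — 1 connected region. The outline is a single polygon with 19 vertices. Extrusion per mm of travel: 0.4 × 0.15 / (π × 0.875²) = 0.024945. Accumulating E over each segment gives final E = 1.4037.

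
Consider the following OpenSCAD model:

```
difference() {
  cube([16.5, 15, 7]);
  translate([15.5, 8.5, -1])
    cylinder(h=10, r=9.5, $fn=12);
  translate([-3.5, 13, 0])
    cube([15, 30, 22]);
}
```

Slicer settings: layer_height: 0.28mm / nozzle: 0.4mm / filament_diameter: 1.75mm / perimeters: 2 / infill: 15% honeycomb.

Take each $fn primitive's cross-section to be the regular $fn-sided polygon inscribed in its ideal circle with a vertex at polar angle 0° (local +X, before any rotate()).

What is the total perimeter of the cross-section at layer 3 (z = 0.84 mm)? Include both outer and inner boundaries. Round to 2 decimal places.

47.52 mm

At z = 0.84 mm: the cube (footprint 16.5×15) is included at this height (perimeter 63.00 mm); the r=9.5 cylinder at (15.5, 8.5) contributes a regular 12-gon of circumradius 9.5 (perimeter = 2·12·9.500·sin(180°/12) = 59.01 mm); the cube at (-3.5, 13) (footprint 15×30) is included at this height (perimeter 90.00 mm); Taking the first minus the rest: starting from the 16.5×15 cube, the r=9.5 cylinder at (15.5, 8.5) partially overlaps it — only the 135.79 mm² overlap (of its 270.75 mm²) is removed, clipping the outline; the 15×30 cube at (-3.5, 13) partially overlaps it — only the 16.07 mm² overlap (of its 450.00 mm²) is removed, clipping the outline — boundary = 47.52 mm. Overall, the cross-section is a single solid region. Total boundary length (outer) = 47.52 mm.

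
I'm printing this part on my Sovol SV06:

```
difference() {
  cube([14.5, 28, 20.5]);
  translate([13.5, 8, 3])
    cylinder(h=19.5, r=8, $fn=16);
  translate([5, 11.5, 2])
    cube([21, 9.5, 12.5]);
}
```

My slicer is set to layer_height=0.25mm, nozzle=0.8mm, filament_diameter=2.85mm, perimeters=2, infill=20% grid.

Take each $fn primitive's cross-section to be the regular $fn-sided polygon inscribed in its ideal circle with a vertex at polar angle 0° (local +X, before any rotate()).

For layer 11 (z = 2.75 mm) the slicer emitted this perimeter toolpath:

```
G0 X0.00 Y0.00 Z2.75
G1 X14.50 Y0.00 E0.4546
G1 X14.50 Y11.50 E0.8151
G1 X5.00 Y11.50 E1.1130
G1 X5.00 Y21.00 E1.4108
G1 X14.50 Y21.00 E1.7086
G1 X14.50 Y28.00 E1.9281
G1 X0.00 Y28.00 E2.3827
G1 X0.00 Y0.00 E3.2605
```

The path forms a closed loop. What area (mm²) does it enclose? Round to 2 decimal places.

315.75 mm²

Apply the shoelace formula to the sequence of (X, Y) vertices; enclosed area = 315.75 mm².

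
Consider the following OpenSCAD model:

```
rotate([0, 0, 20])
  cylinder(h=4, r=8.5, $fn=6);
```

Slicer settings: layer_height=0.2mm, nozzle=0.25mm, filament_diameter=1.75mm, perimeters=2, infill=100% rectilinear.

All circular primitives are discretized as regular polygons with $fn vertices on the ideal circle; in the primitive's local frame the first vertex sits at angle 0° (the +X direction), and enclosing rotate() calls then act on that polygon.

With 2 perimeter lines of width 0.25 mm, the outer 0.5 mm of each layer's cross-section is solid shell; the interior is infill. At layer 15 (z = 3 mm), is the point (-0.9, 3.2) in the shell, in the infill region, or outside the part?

At z = 3 mm: the r=8.5 cylinder gives a regular 6-gon of circumradius 8.5 (constant along its height); (whole slice rotated 20° about Z — lengths, areas and connectivity unchanged). Overall, the cross-section is a single solid region. Undo the 20° rotation: the query point maps to (0.249, 3.315) in the un-rotated model frame. The nearest boundary edge runs (4.25, 7.36)→(-4.25, 7.36); distance from the point to it = 4.05 mm. The point is inside the cross-section and 4.05 mm from the nearest boundary — more than the 0.5 mm shell width (2 × 0.25), so it's in the infill interior.

infill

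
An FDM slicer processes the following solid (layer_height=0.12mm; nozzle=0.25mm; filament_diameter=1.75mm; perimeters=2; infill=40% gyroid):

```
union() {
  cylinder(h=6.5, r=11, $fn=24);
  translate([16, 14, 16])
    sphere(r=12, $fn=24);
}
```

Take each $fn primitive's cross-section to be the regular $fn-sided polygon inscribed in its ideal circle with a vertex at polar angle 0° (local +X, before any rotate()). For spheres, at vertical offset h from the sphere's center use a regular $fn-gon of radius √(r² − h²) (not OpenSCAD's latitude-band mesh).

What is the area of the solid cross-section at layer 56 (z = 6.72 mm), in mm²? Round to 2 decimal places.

179.77 mm²

At z = 6.72 mm: the cylinder does not reach this height (z outside [0, 6.5]); the r=12 sphere at (16, 14) slices to a regular 24-gon of circumradius 7.608 (√(r²−h²) with h=9.28 from center) (area = (24/2)·7.608²·sin(360°/24) = 179.77 mm²); Taking the union: only the r=12 sphere at (16, 14) is present, so the union is just that shape — area = 179.77 mm². Overall, the cross-section is a single solid region. Net area = 179.77 mm².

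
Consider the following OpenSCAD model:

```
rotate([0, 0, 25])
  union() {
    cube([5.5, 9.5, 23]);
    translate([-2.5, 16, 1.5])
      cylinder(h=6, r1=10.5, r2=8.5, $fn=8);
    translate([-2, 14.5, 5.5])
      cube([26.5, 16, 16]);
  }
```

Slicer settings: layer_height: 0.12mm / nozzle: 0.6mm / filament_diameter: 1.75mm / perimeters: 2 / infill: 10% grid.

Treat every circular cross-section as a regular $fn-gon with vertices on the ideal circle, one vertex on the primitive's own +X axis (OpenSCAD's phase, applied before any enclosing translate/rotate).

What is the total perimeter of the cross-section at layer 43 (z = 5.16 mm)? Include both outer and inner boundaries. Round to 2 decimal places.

76.53 mm

At z = 5.16 mm: the 5.5×9.5 cube contributes its full rectangle (perimeter 30.00 mm); the cone at (-2.5, 16): at t=0.610 of its height the radius interpolates to r₁+(r₂−r₁)t = 9.280, giving a regular 8-gon of that circumradius (perimeter = 2·8·9.280·sin(180°/8) = 56.82 mm); the cube at (-2, 14.5) does not reach this height (z outside [5.5, 21.5]); Merging all regions: the regions partially overlap (shared area 3.67 mm²), so the edge portions inside another operand are dropped and the merged outline is re-measured after clipping — boundary = 76.53 mm; (whole slice rotated 25° about Z — lengths, areas and connectivity unchanged). Overall, the cross-section is a single solid region. Total boundary length (outer) = 76.53 mm.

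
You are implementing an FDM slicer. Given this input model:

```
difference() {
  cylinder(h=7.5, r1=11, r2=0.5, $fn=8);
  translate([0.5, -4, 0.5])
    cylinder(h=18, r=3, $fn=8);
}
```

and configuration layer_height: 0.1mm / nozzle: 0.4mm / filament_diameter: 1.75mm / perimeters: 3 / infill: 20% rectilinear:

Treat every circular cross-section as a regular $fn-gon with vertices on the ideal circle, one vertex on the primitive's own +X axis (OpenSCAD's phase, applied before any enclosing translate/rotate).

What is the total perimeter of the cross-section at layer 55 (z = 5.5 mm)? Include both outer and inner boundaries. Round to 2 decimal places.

20.30 mm

At z = 5.5 mm: the cone: at t=0.733 of its height the radius interpolates to r₁+(r₂−r₁)t = 3.300, giving a regular 8-gon of that circumradius (perimeter = 2·8·3.300·sin(180°/8) = 20.21 mm); the r=3 cylinder at (0.5, -4) gives a regular 8-gon of circumradius 3 (constant along its height) (perimeter = 2·8·3.000·sin(180°/8) = 18.37 mm); Subtracting the remaining from the first: starting from the cone, the r=3 cylinder at (0.5, -4) partially overlaps it — only the 5.95 mm² overlap (of its 25.46 mm²) is removed, clipping the outline — boundary = 20.30 mm. Overall, the cross-section is a single solid region. Total boundary length (outer) = 20.30 mm.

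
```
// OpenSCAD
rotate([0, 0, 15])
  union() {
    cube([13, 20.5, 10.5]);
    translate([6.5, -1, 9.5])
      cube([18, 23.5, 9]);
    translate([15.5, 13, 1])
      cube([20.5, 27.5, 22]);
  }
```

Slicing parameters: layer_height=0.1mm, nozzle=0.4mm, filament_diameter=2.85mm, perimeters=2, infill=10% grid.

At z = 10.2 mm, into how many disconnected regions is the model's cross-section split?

At z = 10.2 mm: the 13×20.5 cube contributes its full rectangle; the cube at (6.5, -1) is present — its section is the full 18×23.5 rectangle; the 20.5×27.5 cube at (15.5, 13) contributes its full rectangle; Taking the union: the regions partially overlap (shared area 218.75 mm²), so overlapping operands fuse into one piece — 1 connected region; (whole slice rotated 15° about Z — lengths, areas and connectivity unchanged). The result has 1 disconnected region.

1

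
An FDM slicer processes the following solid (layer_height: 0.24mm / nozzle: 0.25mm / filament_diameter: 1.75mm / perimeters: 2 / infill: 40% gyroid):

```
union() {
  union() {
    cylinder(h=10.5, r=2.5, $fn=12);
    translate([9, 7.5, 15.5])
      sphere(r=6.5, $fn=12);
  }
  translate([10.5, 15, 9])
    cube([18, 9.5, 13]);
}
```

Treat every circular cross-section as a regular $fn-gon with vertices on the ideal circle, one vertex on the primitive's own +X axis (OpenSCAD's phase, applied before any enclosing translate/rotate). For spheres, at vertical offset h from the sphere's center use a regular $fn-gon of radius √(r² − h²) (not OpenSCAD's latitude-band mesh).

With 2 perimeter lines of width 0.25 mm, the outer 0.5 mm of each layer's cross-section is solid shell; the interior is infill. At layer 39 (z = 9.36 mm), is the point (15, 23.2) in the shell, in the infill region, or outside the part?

infill

At z = 9.36 mm: the r=2.5 cylinder contributes a regular 12-gon of circumradius 2.5; the r=6.5 sphere at (9, 7.5) contributes a regular 12-gon of circumradius √(6.5²−6.14²) = 2.133; Merging all regions: the 2 present regions are separate (no shared area or edge), so areas and boundary lengths simply add and each stays a separate island — 2 connected regions; the 18×9.5 cube at (10.5, 15) contributes its full rectangle; Taking the union: the 2 present regions are separate (no shared area or edge), so areas and boundary lengths simply add and each stays a separate island — 3 connected regions. Overall, the cross-section has 3 separate islands. The nearest boundary edge runs (10.50, 24.50)→(28.50, 24.50); distance from the point to it = 1.30 mm. (Shell/infill is judged within the island containing the point — the largest one.) The point is inside the cross-section and 1.30 mm from the nearest boundary — more than the 0.5 mm shell width (2 × 0.25), so it's in the infill interior.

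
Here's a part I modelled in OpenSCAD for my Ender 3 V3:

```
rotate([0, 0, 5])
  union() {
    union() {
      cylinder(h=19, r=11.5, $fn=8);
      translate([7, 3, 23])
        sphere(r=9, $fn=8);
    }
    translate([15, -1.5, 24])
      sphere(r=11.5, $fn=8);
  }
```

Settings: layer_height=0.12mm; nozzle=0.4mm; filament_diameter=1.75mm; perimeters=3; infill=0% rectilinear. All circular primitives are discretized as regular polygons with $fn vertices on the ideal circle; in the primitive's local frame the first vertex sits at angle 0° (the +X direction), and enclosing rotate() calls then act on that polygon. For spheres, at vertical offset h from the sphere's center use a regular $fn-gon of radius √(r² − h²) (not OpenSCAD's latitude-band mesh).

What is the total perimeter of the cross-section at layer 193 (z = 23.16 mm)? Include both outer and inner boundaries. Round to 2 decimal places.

At z = 23.16 mm: the cylinder is not intersected at this z (z outside [0, 19]); the r=9 sphere at (7, 3) slices to a regular 8-gon of circumradius 8.999 (√(r²−h²) with h=0.16 from center) (perimeter = 2·8·8.999·sin(180°/8) = 55.10 mm); Taking the union: only the r=9 sphere at (7, 3) is present, so the union is just that shape — boundary = 55.10 mm; the r=11.5 sphere at (15, -1.5) slices to a regular 8-gon of circumradius 11.469 (√(r²−h²) with h=0.84 from center) (perimeter = 2·8·11.469·sin(180°/8) = 70.23 mm); Taking the union: the regions partially overlap (shared area 122.57 mm²), so the edge portions inside another operand are dropped and the merged outline is re-measured after clipping — boundary = 82.82 mm; (rotated 5° about Z; rotation is an isometry so areas/perimeters/island counts are preserved). Overall, the cross-section is a single solid region. Total boundary length (outer) = 82.82 mm.

82.82 mm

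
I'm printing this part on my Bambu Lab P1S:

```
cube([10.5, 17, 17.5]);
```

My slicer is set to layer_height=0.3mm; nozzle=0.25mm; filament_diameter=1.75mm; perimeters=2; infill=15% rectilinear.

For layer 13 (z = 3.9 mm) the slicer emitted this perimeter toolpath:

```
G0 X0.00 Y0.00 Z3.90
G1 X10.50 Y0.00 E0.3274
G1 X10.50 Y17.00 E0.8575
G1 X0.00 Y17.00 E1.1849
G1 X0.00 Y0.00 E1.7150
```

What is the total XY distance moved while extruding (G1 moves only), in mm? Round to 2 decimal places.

55.00 mm

Sum the Euclidean lengths of each G1 segment: total = 55.00 mm.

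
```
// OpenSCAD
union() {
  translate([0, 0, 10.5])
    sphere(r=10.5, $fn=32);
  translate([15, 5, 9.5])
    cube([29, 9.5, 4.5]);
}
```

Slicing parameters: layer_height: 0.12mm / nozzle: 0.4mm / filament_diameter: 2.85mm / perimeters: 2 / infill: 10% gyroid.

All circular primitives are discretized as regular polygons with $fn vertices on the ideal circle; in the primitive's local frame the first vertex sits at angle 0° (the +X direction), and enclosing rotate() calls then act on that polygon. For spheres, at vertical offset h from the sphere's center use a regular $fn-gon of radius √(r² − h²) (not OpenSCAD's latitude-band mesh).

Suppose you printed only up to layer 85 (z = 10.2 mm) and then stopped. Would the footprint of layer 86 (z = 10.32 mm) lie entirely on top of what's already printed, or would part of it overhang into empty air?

entirely on top

Compare the two slices. At z = 10.2: the r=10.5 sphere slices to a regular 32-gon of circumradius 10.496 (√(r²−h²) with h=0.3 from center) (area = (32/2)·10.496²·sin(360°/32) = 343.86 mm²); the 29×9.5 cube at (15, 5) contributes its full rectangle (area 275.50 mm²); Merging all regions: the 2 present regions are separate (no shared area or edge), so areas and boundary lengths simply add and each stays a separate island — area = 619.36 mm². At z = 10.32: the r=10.5 sphere slices to a regular 32-gon of circumradius 10.498 (√(r²−h²) with h=0.18 from center) (area = (32/2)·10.498²·sin(360°/32) = 344.04 mm²); the cube at (15, 5) (footprint 29×9.5) is included at this height (area 275.50 mm²); Taking the union: the 2 present regions are separate (no shared area or edge), so areas and boundary lengths simply add and each stays a separate island — area = 619.54 mm². Checking containment: the cross-section at z = 10.32 is a subset of the cross-section at z = 10.2.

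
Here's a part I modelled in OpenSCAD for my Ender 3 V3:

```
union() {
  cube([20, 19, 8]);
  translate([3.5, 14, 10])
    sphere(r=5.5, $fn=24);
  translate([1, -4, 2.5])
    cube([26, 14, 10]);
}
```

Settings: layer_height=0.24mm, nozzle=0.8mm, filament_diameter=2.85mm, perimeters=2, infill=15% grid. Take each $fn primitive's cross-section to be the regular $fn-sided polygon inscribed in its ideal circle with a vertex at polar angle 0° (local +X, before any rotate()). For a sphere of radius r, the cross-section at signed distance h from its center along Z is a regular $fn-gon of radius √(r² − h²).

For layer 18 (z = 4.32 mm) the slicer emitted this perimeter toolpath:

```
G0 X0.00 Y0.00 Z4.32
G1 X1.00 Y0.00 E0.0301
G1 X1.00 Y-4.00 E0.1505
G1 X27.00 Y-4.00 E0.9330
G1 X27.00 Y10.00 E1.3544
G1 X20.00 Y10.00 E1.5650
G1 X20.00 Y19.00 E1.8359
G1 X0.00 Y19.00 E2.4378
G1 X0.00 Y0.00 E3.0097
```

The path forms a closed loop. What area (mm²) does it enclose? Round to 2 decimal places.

Apply the shoelace formula to the sequence of (X, Y) vertices; enclosed area = 554.00 mm².

554.00 mm²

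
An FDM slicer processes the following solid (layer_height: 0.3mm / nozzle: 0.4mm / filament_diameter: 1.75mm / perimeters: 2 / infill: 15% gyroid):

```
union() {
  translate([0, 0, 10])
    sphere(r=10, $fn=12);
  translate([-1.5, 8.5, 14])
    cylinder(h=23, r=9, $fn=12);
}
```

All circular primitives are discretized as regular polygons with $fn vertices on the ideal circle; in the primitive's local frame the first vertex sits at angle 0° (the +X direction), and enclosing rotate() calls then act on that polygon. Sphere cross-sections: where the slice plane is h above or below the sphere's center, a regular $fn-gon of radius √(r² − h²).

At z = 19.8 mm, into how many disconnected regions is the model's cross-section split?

At z = 19.8 mm: the r=10 sphere contributes a regular 12-gon of circumradius √(10²−9.8²) = 1.990; the cylinder at (-1.5, 8.5): section is a regular 12-gon, circumradius r=9; Combining (union): the regions partially overlap (shared area 6.27 mm²), so overlapping operands fuse into one piece — 1 connected region. The result has 1 disconnected region.

1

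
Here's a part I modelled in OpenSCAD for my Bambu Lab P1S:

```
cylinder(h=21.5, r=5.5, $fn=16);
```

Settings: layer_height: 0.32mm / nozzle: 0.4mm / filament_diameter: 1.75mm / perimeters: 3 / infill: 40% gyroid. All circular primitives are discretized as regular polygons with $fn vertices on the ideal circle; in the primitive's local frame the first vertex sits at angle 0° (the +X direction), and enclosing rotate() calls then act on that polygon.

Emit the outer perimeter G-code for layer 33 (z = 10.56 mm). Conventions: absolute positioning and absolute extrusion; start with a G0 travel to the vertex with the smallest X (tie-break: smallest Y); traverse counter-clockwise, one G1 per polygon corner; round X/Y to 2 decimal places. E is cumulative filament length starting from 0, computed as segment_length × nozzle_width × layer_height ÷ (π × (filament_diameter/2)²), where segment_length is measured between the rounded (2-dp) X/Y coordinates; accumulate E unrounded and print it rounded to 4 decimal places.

At z = 10.56 mm: the r=5.5 cylinder contributes a regular 16-gon of circumradius 5.5. The outline is a single polygon with 16 vertices. Extrusion per mm of travel: 0.4 × 0.32 / (π × 0.875²) = 0.053216. Accumulating E over each segment gives final E = 1.8268.

G0 X-5.50 Y0.00 Z10.56
G1 X-5.08 Y-2.10 E0.1140
G1 X-3.89 Y-3.89 E0.2284
G1 X-2.10 Y-5.08 E0.3427
G1 X0.00 Y-5.50 E0.4567
G1 X2.10 Y-5.08 E0.5707
G1 X3.89 Y-3.89 E0.6851
G1 X5.08 Y-2.10 E0.7994
G1 X5.50 Y0.00 E0.9134
G1 X5.08 Y2.10 E1.0274
G1 X3.89 Y3.89 E1.1418
G1 X2.10 Y5.08 E1.2562
G1 X0.00 Y5.50 E1.3701
G1 X-2.10 Y5.08 E1.4841
G1 X-3.89 Y3.89 E1.5985
G1 X-5.08 Y2.10 E1.7129
G1 X-5.50 Y0.00 E1.8268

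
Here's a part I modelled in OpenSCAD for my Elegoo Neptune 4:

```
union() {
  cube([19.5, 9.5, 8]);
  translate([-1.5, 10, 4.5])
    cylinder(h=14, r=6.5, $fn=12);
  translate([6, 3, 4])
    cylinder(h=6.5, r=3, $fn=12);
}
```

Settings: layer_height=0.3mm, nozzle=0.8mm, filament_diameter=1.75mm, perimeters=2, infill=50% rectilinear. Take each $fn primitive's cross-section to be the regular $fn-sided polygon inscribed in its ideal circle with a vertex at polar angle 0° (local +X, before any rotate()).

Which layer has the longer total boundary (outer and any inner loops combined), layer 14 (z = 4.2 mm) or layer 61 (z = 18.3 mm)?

Layer 14 (z = 4.2): the 19.5×9.5 cube contributes its full rectangle (perimeter 58.00 mm); the cylinder at (-1.5, 10) does not reach this height (z outside [4.5, 18.5]); the cylinder at (6, 3): section is a regular 12-gon, circumradius r=3 (perimeter = 2·12·3.000·sin(180°/12) = 18.63 mm); Taking the union: the r=3 cylinder at (6, 3) lies entirely inside the 19.5×9.5 cube, so the union is just the 19.5×9.5 cube — boundary = 58.00 mm. So its perimeter = 58.00 mm. Layer 61 (z = 18.3): the cube is not intersected at this z (z outside [0, 8]); the r=6.5 cylinder at (-1.5, 10) contributes a regular 12-gon of circumradius 6.5 (perimeter = 2·12·6.500·sin(180°/12) = 40.38 mm); the cylinder at (6, 3) is absent (z outside [4, 10.5]); Combining (union): only the r=6.5 cylinder at (-1.5, 10) is present, so the union is just that shape — boundary = 40.38 mm. So its perimeter = 40.38 mm. Layer 14 is larger (58.00 vs 40.38 mm).

layer 14 (z = 4.2 mm)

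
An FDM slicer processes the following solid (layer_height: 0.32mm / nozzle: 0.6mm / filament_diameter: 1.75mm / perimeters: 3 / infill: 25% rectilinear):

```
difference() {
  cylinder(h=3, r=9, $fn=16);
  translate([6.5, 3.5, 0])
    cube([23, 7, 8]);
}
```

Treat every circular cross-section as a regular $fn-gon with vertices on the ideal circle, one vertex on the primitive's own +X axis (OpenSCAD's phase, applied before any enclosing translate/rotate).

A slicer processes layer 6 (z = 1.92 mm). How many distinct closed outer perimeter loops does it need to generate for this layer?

1

At z = 1.92 mm: the cylinder: section is a regular 16-gon, circumradius r=9; the cube at (6.5, 3.5) (footprint 23×7) is included at this height; After the difference (first − rest): starting from the r=9 cylinder, the 23×7 cube at (6.5, 3.5) partially overlaps it — only the 2.36 mm² overlap (of its 161.00 mm²) is removed, clipping the outline — 1 connected region. The result has 1 disconnected region.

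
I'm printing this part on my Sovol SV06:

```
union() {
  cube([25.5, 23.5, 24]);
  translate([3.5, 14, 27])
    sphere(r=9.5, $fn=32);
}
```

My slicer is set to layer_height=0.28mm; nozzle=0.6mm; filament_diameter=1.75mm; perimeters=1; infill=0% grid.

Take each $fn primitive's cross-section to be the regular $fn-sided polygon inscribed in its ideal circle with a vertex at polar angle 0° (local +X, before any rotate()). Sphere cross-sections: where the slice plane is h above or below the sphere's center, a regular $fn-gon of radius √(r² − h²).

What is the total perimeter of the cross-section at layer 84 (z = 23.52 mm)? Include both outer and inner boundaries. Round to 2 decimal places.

102.32 mm

At z = 23.52 mm: the cube (footprint 25.5×23.5) is included at this height (perimeter 98.00 mm); the r=9.5 sphere at (3.5, 14) contributes a regular 32-gon of circumradius √(9.5²−3.48²) = 8.840 (perimeter = 2·32·8.840·sin(180°/32) = 55.45 mm); Taking the union: the regions partially overlap (shared area 181.98 mm²), so the edge portions inside another operand are dropped and the merged outline is re-measured after clipping — boundary = 102.32 mm. Overall, the cross-section is a single solid region. Total boundary length (outer) = 102.32 mm.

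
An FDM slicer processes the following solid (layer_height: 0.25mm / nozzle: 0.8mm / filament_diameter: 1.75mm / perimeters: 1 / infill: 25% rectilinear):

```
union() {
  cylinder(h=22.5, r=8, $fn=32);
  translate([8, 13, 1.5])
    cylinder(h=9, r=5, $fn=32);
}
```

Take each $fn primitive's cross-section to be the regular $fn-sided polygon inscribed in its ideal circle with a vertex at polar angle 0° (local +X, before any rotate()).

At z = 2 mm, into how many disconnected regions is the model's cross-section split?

At z = 2 mm: the r=8 cylinder contributes a regular 32-gon of circumradius 8; the r=5 cylinder at (8, 13) gives a regular 32-gon of circumradius 5 (constant along its height); Merging all regions: the 2 present regions are separate (no shared area or edge), so areas and boundary lengths simply add and each stays a separate island — 2 connected regions. The result has 2 disconnected regions.

2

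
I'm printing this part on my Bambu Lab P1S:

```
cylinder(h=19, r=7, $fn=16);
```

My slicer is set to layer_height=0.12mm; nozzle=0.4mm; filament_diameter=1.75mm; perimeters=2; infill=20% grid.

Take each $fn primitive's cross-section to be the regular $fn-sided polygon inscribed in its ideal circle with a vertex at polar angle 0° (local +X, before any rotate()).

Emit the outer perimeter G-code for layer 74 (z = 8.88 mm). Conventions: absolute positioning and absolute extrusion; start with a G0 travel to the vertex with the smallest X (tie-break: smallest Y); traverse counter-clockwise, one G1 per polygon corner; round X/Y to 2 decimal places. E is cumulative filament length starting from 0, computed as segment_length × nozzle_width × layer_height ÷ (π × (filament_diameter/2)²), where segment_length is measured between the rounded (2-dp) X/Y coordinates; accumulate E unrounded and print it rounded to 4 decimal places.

At z = 8.88 mm: the cylinder: section is a regular 16-gon, circumradius r=7. The outline is a single polygon with 16 vertices. Extrusion per mm of travel: 0.4 × 0.12 / (π × 0.875²) = 0.019956. Accumulating E over each segment gives final E = 0.8723.

G0 X-7.00 Y0.00 Z8.88
G1 X-6.47 Y-2.68 E0.0545
G1 X-4.95 Y-4.95 E0.1090
G1 X-2.68 Y-6.47 E0.1636
G1 X0.00 Y-7.00 E0.2181
G1 X2.68 Y-6.47 E0.2726
G1 X4.95 Y-4.95 E0.3271
G1 X6.47 Y-2.68 E0.3816
G1 X7.00 Y0.00 E0.4361
G1 X6.47 Y2.68 E0.4907
G1 X4.95 Y4.95 E0.5452
G1 X2.68 Y6.47 E0.5997
G1 X0.00 Y7.00 E0.6542
G1 X-2.68 Y6.47 E0.7087
G1 X-4.95 Y4.95 E0.7633
G1 X-6.47 Y2.68 E0.8178
G1 X-7.00 Y0.00 E0.8723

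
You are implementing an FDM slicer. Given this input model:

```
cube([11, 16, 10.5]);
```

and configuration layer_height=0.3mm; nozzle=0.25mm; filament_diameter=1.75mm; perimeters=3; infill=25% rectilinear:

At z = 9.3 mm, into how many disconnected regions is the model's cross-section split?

1

At z = 9.3 mm: the 11×16 cube contributes its full rectangle. The result has 1 disconnected region.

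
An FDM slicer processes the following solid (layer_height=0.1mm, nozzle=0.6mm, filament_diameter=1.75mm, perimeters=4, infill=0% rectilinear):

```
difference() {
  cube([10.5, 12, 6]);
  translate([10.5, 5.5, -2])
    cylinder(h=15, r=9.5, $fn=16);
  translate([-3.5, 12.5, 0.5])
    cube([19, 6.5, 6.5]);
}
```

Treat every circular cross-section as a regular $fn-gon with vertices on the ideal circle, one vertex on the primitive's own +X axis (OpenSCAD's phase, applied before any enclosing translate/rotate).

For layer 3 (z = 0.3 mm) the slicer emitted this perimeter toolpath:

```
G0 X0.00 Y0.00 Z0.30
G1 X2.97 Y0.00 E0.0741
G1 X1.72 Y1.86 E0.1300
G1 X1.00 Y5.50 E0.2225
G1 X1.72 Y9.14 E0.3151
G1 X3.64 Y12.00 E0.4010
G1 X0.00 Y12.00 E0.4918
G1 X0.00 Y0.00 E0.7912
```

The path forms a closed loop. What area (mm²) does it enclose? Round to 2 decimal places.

Apply the shoelace formula to the sequence of (X, Y) vertices; enclosed area = 21.93 mm².

21.93 mm²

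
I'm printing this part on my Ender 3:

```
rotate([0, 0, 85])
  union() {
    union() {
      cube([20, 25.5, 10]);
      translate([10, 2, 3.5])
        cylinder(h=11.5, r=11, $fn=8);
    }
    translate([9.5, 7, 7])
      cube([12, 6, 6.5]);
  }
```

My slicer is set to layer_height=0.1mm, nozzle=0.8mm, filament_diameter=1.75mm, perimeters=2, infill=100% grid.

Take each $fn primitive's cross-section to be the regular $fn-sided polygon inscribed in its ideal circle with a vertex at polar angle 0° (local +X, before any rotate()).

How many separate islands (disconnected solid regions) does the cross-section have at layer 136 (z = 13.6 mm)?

1

At z = 13.6 mm: the cube does not reach this height (z outside [0, 10]); the cylinder at (10, 2): section is a regular 8-gon, circumradius r=11; Combining (union): only the r=11 cylinder at (10, 2) is present, so the union is just that shape — 1 connected region; the cube at (9.5, 7) is not intersected at this z (z outside [7, 13.5]); Combining (union): only that combined region is present, so the union is just that shape — 1 connected region; (whole slice rotated 85° about Z — lengths, areas and connectivity unchanged). Overall, the cross-section is a single solid region. Island count = 1.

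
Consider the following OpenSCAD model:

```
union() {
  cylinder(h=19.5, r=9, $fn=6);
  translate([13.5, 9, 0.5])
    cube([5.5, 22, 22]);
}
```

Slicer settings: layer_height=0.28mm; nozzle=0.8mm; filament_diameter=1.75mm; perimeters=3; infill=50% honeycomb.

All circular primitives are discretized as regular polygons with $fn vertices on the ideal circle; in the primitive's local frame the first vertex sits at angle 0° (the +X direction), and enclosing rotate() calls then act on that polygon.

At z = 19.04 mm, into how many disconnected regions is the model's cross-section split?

2

At z = 19.04 mm: the cylinder: section is a regular 6-gon, circumradius r=9; the cube at (13.5, 9) is present — its section is the full 5.5×22 rectangle; Taking the union: the 2 present regions are separate (no shared area or edge), so areas and boundary lengths simply add and each stays a separate island — 2 connected regions. The result has 2 disconnected regions.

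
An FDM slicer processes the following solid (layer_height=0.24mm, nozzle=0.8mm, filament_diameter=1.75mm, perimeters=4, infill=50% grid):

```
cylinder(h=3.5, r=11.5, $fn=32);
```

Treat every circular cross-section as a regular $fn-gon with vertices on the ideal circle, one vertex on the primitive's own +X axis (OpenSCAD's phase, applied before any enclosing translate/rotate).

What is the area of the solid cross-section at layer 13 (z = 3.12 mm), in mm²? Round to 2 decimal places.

At z = 3.12 mm: the r=11.5 cylinder contributes a regular 32-gon of circumradius 11.5 (area = (32/2)·11.500²·sin(360°/32) = 412.81 mm²). Overall, the cross-section is a single solid region. Net area = 412.81 mm².

412.81 mm²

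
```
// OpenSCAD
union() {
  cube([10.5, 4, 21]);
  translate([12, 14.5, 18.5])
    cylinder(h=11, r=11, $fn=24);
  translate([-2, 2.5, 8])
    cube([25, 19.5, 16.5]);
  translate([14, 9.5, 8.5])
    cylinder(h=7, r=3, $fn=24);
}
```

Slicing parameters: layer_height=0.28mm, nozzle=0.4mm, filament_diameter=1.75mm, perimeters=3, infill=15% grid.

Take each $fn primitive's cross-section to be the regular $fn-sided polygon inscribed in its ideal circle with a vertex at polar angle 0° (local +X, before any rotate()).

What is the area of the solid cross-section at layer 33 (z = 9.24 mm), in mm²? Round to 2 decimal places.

At z = 9.24 mm: the 10.5×4 cube contributes its full rectangle (area 42.00 mm²); the cylinder at (12, 14.5) does not reach this height (z outside [18.5, 29.5]); the cube at (-2, 2.5) is present — its section is the full 25×19.5 rectangle (area 487.50 mm²); the cylinder at (14, 9.5): section is a regular 24-gon, circumradius r=3 (area = (24/2)·3.000²·sin(360°/24) = 27.95 mm²); Combining (union): the regions partially overlap — summed areas 557.45 mm² minus the doubly-counted overlap 43.70 mm² gives 513.75 mm² — area = 513.75 mm². Overall, the cross-section is a single solid region. Net area = 513.75 mm².

513.75 mm²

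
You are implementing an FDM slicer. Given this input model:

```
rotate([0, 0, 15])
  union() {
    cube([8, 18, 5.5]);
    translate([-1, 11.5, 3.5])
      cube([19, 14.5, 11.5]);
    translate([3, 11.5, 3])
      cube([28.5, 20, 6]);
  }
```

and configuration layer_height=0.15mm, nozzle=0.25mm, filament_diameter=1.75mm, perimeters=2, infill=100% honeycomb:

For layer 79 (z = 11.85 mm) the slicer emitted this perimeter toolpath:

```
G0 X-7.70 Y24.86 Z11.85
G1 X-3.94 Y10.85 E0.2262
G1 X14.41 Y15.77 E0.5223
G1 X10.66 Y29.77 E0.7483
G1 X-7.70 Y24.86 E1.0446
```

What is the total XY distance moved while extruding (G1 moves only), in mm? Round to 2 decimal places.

67.00 mm

Sum the Euclidean lengths of each G1 segment: total = 67.00 mm.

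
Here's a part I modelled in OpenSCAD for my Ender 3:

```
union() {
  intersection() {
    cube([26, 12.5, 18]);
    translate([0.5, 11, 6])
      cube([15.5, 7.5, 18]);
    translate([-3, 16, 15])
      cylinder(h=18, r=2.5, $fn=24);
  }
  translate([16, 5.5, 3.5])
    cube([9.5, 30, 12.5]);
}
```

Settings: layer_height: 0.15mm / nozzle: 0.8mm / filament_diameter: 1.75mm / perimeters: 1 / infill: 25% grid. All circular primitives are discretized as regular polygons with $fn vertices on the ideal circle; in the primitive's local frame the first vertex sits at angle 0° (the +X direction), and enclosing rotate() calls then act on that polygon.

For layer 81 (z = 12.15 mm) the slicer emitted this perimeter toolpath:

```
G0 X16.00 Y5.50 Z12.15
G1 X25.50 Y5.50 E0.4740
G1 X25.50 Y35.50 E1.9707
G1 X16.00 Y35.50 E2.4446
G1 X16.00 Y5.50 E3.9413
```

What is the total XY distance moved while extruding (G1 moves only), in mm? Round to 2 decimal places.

Sum the Euclidean lengths of each G1 segment: total = 79.00 mm.

79.00 mm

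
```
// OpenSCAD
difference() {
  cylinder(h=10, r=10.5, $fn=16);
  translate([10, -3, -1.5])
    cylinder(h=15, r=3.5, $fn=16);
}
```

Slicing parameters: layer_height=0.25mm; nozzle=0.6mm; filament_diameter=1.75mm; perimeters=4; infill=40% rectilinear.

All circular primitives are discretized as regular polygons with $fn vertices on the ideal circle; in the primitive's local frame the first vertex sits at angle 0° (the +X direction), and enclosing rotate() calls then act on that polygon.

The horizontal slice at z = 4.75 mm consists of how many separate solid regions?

1

At z = 4.75 mm: the cylinder: section is a regular 16-gon, circumradius r=10.5; the r=3.5 cylinder at (10, -3) gives a regular 16-gon of circumradius 3.5 (constant along its height); After the difference (first − rest): starting from the r=10.5 cylinder, the r=3.5 cylinder at (10, -3) partially overlaps it — only the 16.93 mm² overlap (of its 37.50 mm²) is removed, clipping the outline — 1 connected region. The result has 1 disconnected region.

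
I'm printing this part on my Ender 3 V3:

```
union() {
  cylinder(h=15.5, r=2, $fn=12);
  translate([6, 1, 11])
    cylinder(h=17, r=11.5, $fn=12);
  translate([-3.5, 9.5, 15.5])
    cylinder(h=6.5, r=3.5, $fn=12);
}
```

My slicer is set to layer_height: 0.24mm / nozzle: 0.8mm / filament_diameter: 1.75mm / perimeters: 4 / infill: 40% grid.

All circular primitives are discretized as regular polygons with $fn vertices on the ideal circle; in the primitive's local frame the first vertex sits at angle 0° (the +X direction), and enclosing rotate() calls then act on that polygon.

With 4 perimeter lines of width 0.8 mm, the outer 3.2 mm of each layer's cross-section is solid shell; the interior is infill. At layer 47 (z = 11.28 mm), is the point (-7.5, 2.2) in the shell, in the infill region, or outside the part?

outside

At z = 11.28 mm: the r=2 cylinder contributes a regular 12-gon of circumradius 2; the cylinder at (6, 1): section is a regular 12-gon, circumradius r=11.5; the cylinder at (-3.5, 9.5) does not reach this height (z outside [15.5, 22]); Merging all regions: the r=2 cylinder lies entirely inside the r=11.5 cylinder at (6, 1), so the union is just the r=11.5 cylinder at (6, 1) — 1 connected region. Overall, the cross-section is a single solid region. The nearest boundary edge runs (-5.50, 1.00)→(-3.96, 6.75); distance from the point to it = 2.24 mm. The point is not inside any of the regions above, so it lies outside the cross-section (2.24 mm from the nearest boundary).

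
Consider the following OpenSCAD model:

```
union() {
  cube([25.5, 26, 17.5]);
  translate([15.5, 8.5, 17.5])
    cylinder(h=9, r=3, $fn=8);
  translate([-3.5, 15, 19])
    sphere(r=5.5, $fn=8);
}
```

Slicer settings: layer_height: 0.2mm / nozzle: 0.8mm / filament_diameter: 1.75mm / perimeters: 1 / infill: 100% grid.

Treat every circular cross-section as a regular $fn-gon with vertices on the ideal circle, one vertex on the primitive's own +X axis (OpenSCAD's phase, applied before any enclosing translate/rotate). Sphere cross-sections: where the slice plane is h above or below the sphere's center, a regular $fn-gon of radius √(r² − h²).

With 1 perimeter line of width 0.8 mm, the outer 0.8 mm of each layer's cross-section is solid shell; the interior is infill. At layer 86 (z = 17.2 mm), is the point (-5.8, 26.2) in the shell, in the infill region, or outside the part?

At z = 17.2 mm: the cube is present — its section is the full 25.5×26 rectangle; the cylinder at (15.5, 8.5) is absent (z outside [17.5, 26.5]); the r=5.5 sphere at (-3.5, 15) slices to a regular 8-gon of circumradius 5.197 (√(r²−h²) with h=1.8 from center); Merging all regions: the regions partially overlap (shared area 6.89 mm²), so overlapping operands fuse into one piece — 1 connected region. Overall, the cross-section is a single solid region. The nearest boundary edge runs (0.00, 26.00)→(25.50, 26.00); distance from the point to it = 5.80 mm. The point is not inside any of the regions above, so it lies outside the cross-section (5.80 mm from the nearest boundary).

outside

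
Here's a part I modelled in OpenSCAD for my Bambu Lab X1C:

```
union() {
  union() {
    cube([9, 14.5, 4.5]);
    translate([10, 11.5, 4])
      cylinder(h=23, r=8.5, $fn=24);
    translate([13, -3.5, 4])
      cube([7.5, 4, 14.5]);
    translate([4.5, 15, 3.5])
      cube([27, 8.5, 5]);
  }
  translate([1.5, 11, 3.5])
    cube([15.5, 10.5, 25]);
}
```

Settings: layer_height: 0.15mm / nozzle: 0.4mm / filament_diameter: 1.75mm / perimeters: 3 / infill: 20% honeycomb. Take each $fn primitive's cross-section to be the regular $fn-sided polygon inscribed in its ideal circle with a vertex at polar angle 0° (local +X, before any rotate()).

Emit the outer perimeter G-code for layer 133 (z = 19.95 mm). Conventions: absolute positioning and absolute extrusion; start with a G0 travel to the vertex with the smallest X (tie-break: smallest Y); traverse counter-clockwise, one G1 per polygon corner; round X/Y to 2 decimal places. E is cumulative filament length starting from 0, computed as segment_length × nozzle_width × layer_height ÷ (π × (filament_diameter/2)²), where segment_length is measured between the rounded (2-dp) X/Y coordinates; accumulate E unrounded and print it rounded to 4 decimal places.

At z = 19.95 mm: the cube is not intersected at this z (z outside [0, 4.5]); the r=8.5 cylinder at (10, 11.5) gives a regular 24-gon of circumradius 8.5 (constant along its height); the cube at (13, -3.5) does not reach this height (z outside [4, 18.5]); the cube at (4.5, 15) is absent (z outside [3.5, 8.5]); Taking the union: only the r=8.5 cylinder at (10, 11.5) is present, so the union is just that shape — 1 connected region; the cube at (1.5, 11) is present — its section is the full 15.5×10.5 rectangle; Merging all regions: the regions partially overlap (shared area 115.25 mm²), so overlapping operands fuse into one piece — 1 connected region. The outline is a single polygon with 19 vertices. Extrusion per mm of travel: 0.4 × 0.15 / (π × 0.875²) = 0.024945. Accumulating E over each segment gives final E = 1.5591.

G0 X1.50 Y11.00 Z19.95
G1 X1.57 Y11.00 E0.0017
G1 X1.79 Y9.30 E0.0445
G1 X2.64 Y7.25 E0.0999
G1 X3.99 Y5.49 E0.1552
G1 X5.75 Y4.14 E0.2105
G1 X7.80 Y3.29 E0.2659
G1 X10.00 Y3.00 E0.3212
G1 X12.20 Y3.29 E0.3766
G1 X14.25 Y4.14 E0.4320
G1 X16.01 Y5.49 E0.4873
G1 X17.36 Y7.25 E0.5426
G1 X18.21 Y9.30 E0.5980
G1 X18.50 Y11.50 E0.6533
G1 X18.21 Y13.70 E0.7087
G1 X17.36 Y15.75 E0.7640
G1 X17.00 Y16.22 E0.7788
G1 X17.00 Y21.50 E0.9105
G1 X1.50 Y21.50 E1.2972
G1 X1.50 Y11.00 E1.5591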